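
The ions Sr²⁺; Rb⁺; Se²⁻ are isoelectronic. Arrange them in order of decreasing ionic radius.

Se²⁻, Rb⁺, Sr²⁺

All of these have 36 electrons, so size is governed by nuclear charge alone: the more protons, the stronger the pull on the same electron cloud, and the smaller the ion.
Nuclear charges: Sr²⁺ (Z=38), Rb⁺ (Z=37), Se²⁻ (Z=34).
Largest to smallest: Se²⁻ > Rb⁺ > Sr²⁺.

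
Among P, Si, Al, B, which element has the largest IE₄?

B

Consider each +3 ion: P³⁺ still has 2 valence electrons; Si³⁺ still has 1 valence electron; Al³⁺ is the bare [Ne] core; B³⁺ is the bare [He] core.
Core electrons are held far more tightly than valence electrons, so Al and B top the IE_4 order.
Valence configurations: P³⁺ [Ne]3s², Si³⁺ [Ne]3s¹.
The numbers (kJ/mol): P 4964, Si 4356, Al 11577, B 25026.
Overall IE_4 order: Si < P < Al < B.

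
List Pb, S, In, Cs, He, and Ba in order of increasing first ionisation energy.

Cs < Ba < In < Pb < S < He

He is in period 1, group 18; S is in period 3, group 16; In is in period 5, group 13; Cs is in period 6, group 1; Ba is in period 6, group 2; Pb is in period 6, group 14.
First ionization energy rises across a period (greater Z_eff holds electrons more tightly) and falls down a group (valence electrons are farther from the nucleus).
Here both period and group differ, so the two effects have to be weighed against each other.
Ba > Cs: both are in period 6; the period trend gives Ba the larger value.
In > Ba: relative to Ba, both the across-period and down-group shifts push In's first ionization energy up.
Pb > In: period and group pull opposite ways; the across-period shift dominates (716 vs 558 kJ/mol).
S > Pb: relative to Pb, both the across-period and down-group shifts push S's first ionization energy up.
He > S: both effects reinforce here, so He is clearly the higher of the two.
Approximate values (kJ/mol): He 2372, S 1000, In 558, Cs 376, Ba 503, Pb 716.
So from lowest to highest: Cs < Ba < In < Pb < S < He.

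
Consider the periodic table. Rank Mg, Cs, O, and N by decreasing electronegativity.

O, N, Mg, Cs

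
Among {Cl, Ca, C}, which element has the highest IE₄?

Ca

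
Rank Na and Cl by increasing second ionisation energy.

Cl, Na

After 1 electron has been removed, what remains? Na⁺ is the bare [Ne] core; Cl⁺ still has 6 valence electrons.
Core electrons are held far more tightly than valence electrons, so Na tops the IE_2 order.
Approximate IE_2 values (kJ/mol): Na 4562, Cl 2298.
Overall IE_2 order: Cl < Na.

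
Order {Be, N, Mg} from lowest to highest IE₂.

Mg < Be < N

The second ionization energy removes an electron from the +1 ion. For each element: Be⁺ still has 1 valence electron; N⁺ still has 4 valence electrons; Mg⁺ still has 1 valence electron.
All are still removing valence electrons, so compare the +1 ions as you would atoms: IE_2 generally rises across a period (higher Z_eff) and falls down a group (larger shell), subject to the usual subshell exceptions.
Valence configurations: Be⁺ [He]2s¹, N⁺ [He]2s²2p², Mg⁺ [Ne]3s¹.
Approximate IE_2 values (kJ/mol): Be 1757, N 2856, Mg 1451.
Overall IE_2 order: Mg < Be < N.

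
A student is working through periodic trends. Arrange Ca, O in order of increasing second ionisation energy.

The second ionization energy removes an electron from the +1 ion. For each element: Ca⁺ still has 1 valence electron; O⁺ still has 5 valence electrons.
All are still removing valence electrons, so compare the +1 ions as you would atoms: IE_2 generally rises across a period (higher Z_eff) and falls down a group (larger shell), subject to the usual subshell exceptions.
Valence configurations: Ca⁺ [Ar]4s¹, O⁺ [He]2s²2p³.
Approximate IE_2 values (kJ/mol): Ca 1145, O 3388.
Putting it together, IE_2: Ca < O.

Ca < O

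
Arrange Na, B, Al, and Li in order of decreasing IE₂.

Li > Na > B > Al

After 1 electron has been removed, what remains? Na⁺ is the bare [Ne] core; B⁺ still has 2 valence electrons; Al⁺ still has 2 valence electrons; Li⁺ is the bare [He] core.
Pulling an electron out of a noble-gas core costs far more than removing a remaining valence electron, so Na and Li sit at the high end of IE_2.
Valence configurations: B⁺ [He]2s², Al⁺ [Ne]3s².
The numbers (kJ/mol): Na 4562, B 2427, Al 1817, Li 7298.
Overall IE_2 order: Al < B < Na < Li.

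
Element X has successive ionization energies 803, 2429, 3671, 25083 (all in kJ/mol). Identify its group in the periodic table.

Group 13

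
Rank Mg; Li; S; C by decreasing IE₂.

Li, C, S, Mg

IE_2 is the cost of taking one more electron from the +1 cation: Mg⁺ still has 1 valence electron; Li⁺ is the bare [He] core; S⁺ still has 5 valence electrons; C⁺ still has 3 valence electrons.
Pulling an electron out of a noble-gas core costs far more than removing a remaining valence electron, so Li sits at the high end of IE_2.
Valence configurations: Mg⁺ [Ne]3s¹, S⁺ [Ne]3s²3p³, C⁺ [He]2s²2p¹.
The numbers (kJ/mol): Mg 1451, Li 7298, S 2252, C 2353.
Putting it together, IE_2: Mg < S < C < Li.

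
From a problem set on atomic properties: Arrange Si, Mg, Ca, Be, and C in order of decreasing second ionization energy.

C, Be, Si, Mg, Ca

The second ionization energy removes an electron from the +1 ion. For each element: Si⁺ still has 3 valence electrons; Mg⁺ still has 1 valence electron; Ca⁺ still has 1 valence electron; Be⁺ still has 1 valence electron; C⁺ still has 3 valence electrons.
All are still removing valence electrons, so compare the +1 ions as you would atoms: IE_2 generally rises across a period (higher Z_eff) and falls down a group (larger shell), subject to the usual subshell exceptions.
Valence configurations: Si⁺ [Ne]3s²3p¹, Mg⁺ [Ne]3s¹, Ca⁺ [Ar]4s¹, Be⁺ [He]2s¹, C⁺ [He]2s²2p¹.
The numbers (kJ/mol): Si 1577, Mg 1451, Ca 1145, Be 1757, C 2353.
Overall IE_2 order: Ca < Mg < Si < Be < C.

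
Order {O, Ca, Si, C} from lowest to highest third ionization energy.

After 2 electrons have been removed, what remains? O²⁺ still has 4 valence electrons; Ca²⁺ is the bare [Ar] core; Si²⁺ still has 2 valence electrons; C²⁺ still has 2 valence electrons.
Usually core removal costs more than valence removal, but here the competition is close: a tightly held n=2 valence electron can cost more to remove than an n=3 core electron, so the actual values have to decide it.
Valence configurations: O²⁺ [He]2s²2p², Si²⁺ [Ne]3s², C²⁺ [He]2s².
Tabulated IE_3 (kJ/mol): O 5300, Ca 4912, Si 3232, C 4620.
Overall IE_3 order: Si < C < Ca < O.

Si, C, Ca, O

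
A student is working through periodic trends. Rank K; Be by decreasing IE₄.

After 3 electrons have been removed, what remains? K³⁺ is already 2 electrons into the core; Be³⁺ is already 1 electron into the core.
All of these are removing an electron from a noble-gas core or deeper; the smaller core (lower principal quantum number) is held far more tightly, and within a period the higher nuclear charge binds the same core more tightly.
The numbers (kJ/mol): K 5877, Be 21007.
So the fourth ionization energies run K < Be.

Be > K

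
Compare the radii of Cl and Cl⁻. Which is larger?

Cl⁻

Forming Cl⁻ adds 1 electron to Cl. More electron–electron repulsion in the same shell, with unchanged nuclear charge, lets the cloud expand.
An anion is larger than its parent atom: Cl⁻ > Cl.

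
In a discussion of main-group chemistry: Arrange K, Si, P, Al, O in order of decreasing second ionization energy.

Consider each +1 ion: K⁺ is the bare [Ar] core; Si⁺ still has 3 valence electrons; P⁺ still has 4 valence electrons; Al⁺ still has 2 valence electrons; O⁺ still has 5 valence electrons.
Usually core removal costs more than valence removal, but here the competition is close: a tightly held n=2 valence electron can cost more to remove than an n=3 core electron, so the actual values have to decide it.
Valence configurations: Si⁺ [Ne]3s²3p¹, P⁺ [Ne]3s²3p², Al⁺ [Ne]3s², O⁺ [He]2s²2p³.
Si⁺ loses a lone 3p electron whereas Al⁺ must break into a filled 3s² pair, so IE_2(Al) > IE_2(Si) even though Si has the higher nuclear charge.
Tabulated IE_2 (kJ/mol): K 3052, Si 1577, P 1907, Al 1817, O 3388.
Overall IE_2 order: Si < Al < P < K < O.

O, K, P, Al, Si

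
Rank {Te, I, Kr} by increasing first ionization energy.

First ionization energy rises across a period (greater Z_eff holds electrons more tightly) and falls down a group (valence electrons are farther from the nucleus).
These span different periods and groups, so the two trends combine.
I > Te: I lies to the right of Te in period 5, so the across-period effect alone puts I higher.
Kr > I: relative to I, both the across-period and down-group shifts push Kr's first ionization energy up.
For reference (kJ/mol): Kr 1351, Te 869, I 1008.
So from lowest to highest: Te < I < Kr.

Te < I < Kr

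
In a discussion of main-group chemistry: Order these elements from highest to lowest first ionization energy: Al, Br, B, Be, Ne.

Ne, Br, Be, B, Al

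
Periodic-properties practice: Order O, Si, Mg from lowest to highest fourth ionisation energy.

Consider each +3 ion: O³⁺ still has 3 valence electrons; Si³⁺ still has 1 valence electron; Mg³⁺ is already 1 electron into the core.
Pulling an electron out of a noble-gas core costs far more than removing a remaining valence electron, so Mg sits at the high end of IE_4.
Valence configurations: O³⁺ [He]2s²2p¹, Si³⁺ [Ne]3s¹.
Tabulated IE_4 (kJ/mol): O 7469, Si 4356, Mg 10543.
So the fourth ionization energies run Si < O < Mg.

Si < O < Mg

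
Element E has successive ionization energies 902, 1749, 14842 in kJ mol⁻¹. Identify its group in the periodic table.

Group 2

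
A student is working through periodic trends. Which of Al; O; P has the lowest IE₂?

Al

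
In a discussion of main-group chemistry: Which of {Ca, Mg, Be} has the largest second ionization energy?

Be

The second ionization energy removes an electron from the +1 ion. For each element: Ca⁺ still has 1 valence electron; Mg⁺ still has 1 valence electron; Be⁺ still has 1 valence electron.
All are still removing valence electrons, so compare the +1 ions as you would atoms: IE_2 generally rises across a period (higher Z_eff) and falls down a group (larger shell), subject to the usual subshell exceptions.
Valence configurations: Ca⁺ [Ar]4s¹, Mg⁺ [Ne]3s¹, Be⁺ [He]2s¹.
The numbers (kJ/mol): Ca 1145, Mg 1451, Be 1757.
Overall IE_2 order: Ca < Mg < Be.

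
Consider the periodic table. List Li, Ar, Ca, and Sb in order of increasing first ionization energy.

Li < Ca < Sb < Ar

Across a period the outer electron is held more tightly (higher IE₁); down a group it sits in a higher shell, more shielded, and comes off more easily.
These span different periods and groups, so the two trends combine.
Ca > Li: the two effects oppose for this pair; the across-period effect wins (590 vs 520 kJ/mol).
Sb > Ca: period and group pull opposite ways; the across-period shift dominates (831 vs 590 kJ/mol).
Ar > Sb: both effects reinforce here, so Ar is clearly the higher of the two.
Approximate values (kJ/mol): Li 520, Ar 1521, Ca 590, Sb 831.
So from lowest to highest: Li < Ca < Sb < Ar.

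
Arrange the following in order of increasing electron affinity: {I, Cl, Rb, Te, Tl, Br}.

Tl < Rb < Te < I < Br < Cl

Cl is in period 3, group 17; Br is in period 4, group 17; Rb is in period 5, group 1; Te is in period 5, group 16; I is in period 5, group 17; Tl is in period 6, group 13.
Adding an electron releases more energy for atoms nearer the top right (short of the noble gases).
Here both period and group differ, so the two effects have to be weighed against each other.
Rb > Tl: the two effects oppose for this pair; the down-group effect wins (47 vs 19 kJ/mol).
Te > Rb: Te lies to the right of Rb in period 5, so the across-period effect alone puts Te higher.
I > Te: both are in period 5; the period trend gives I the larger value.
Br > I: they share group 17; the group trend gives Br the larger value.
Cl > Br: they share group 17; the group trend gives Cl the larger value.
Tabulated electron affinity (kJ/mol): Cl 349, Br 325, Rb 47, Te 190, I 295, Tl 19.
So from lowest to highest: Tl < Rb < Te < I < Br < Cl.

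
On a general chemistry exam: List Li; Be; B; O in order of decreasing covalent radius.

Li > Be > B > O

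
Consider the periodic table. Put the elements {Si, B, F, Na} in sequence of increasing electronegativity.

Na < Si < B < F

B is in period 2, group 13; F is in period 2, group 17; Na is in period 3, group 1; Si is in period 3, group 14.
Atoms toward the upper right of the periodic table pull bonding electrons most strongly.
Neither a single period nor a single group — weigh both effects.
Si > Na: both are in period 3; the period trend gives Si the larger value.
B > Si: the two effects oppose for this pair; the down-group effect wins (2.04 vs 1.90).
F > B: both are in period 2; the period trend gives F the larger value.
For reference (Pauling): B 2.04, F 3.98, Na 0.93, Si 1.90.
So from lowest to highest: Na < Si < B < F.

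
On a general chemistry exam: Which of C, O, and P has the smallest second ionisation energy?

P

After 1 electron has been removed, what remains? C⁺ still has 3 valence electrons; O⁺ still has 5 valence electrons; P⁺ still has 4 valence electrons.
All are still removing valence electrons, so compare the +1 ions as you would atoms: IE_2 generally rises across a period (higher Z_eff) and falls down a group (larger shell), subject to the usual subshell exceptions.
Valence configurations: C⁺ [He]2s²2p¹, O⁺ [He]2s²2p³, P⁺ [Ne]3s²3p².
Approximate IE_2 values (kJ/mol): C 2353, O 3388, P 1907.
So the second ionization energies run P < C < O.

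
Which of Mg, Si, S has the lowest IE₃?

The third ionization energy removes an electron from the +2 ion. For each element: Mg²⁺ is the bare [Ne] core; Si²⁺ still has 2 valence electrons; S²⁺ still has 4 valence electrons.
Pulling an electron out of a noble-gas core costs far more than removing a remaining valence electron, so Mg sits at the high end of IE_3.
Valence configurations: Si²⁺ [Ne]3s², S²⁺ [Ne]3s²3p².
The numbers (kJ/mol): Mg 7733, Si 3232, S 3357.
Overall IE_3 order: Si < S < Mg.

Si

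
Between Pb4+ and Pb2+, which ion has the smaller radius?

Both ions have Z = 82 protons, but Pb4+ has lost more electrons, so its remaining electrons feel a larger effective nuclear charge per electron and are pulled in more tightly.
Higher positive charge → smaller ion, so Pb2+ > Pb4+.

Pb4+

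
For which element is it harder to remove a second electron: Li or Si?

IE_2 is the cost of taking one more electron from the +1 cation: Li⁺ is the bare [He] core; Si⁺ still has 3 valence electrons.
Pulling an electron out of a noble-gas core costs far more than removing a remaining valence electron, so Li sits at the high end of IE_2.
Approximate IE_2 values (kJ/mol): Li 7298, Si 1577.
So the second ionization energies run Si < Li.

Li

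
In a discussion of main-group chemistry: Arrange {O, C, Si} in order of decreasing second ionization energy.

O > C > Si

After 1 electron has been removed, what remains? O⁺ still has 5 valence electrons; C⁺ still has 3 valence electrons; Si⁺ still has 3 valence electrons.
All are still removing valence electrons, so compare the +1 ions as you would atoms: IE_2 generally rises across a period (higher Z_eff) and falls down a group (larger shell), subject to the usual subshell exceptions.
Valence configurations: O⁺ [He]2s²2p³, C⁺ [He]2s²2p¹, Si⁺ [Ne]3s²3p¹.
The numbers (kJ/mol): O 3388, C 2353, Si 1577.
Hence IE_2: Si < C < O.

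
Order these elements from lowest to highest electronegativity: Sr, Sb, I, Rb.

Rb < Sr < Sb < I

Rb is in period 5, group 1; Sr is in period 5, group 2; Sb is in period 5, group 15; I is in period 5, group 17.
Atoms toward the upper right of the periodic table pull bonding electrons most strongly.
All lie in period 5, so electronegativity increases left to right.
So from lowest to highest: Rb < Sr < Sb < I.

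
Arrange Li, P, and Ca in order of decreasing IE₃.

Consider each +2 ion: Li²⁺ is already 1 electron into the core; P²⁺ still has 3 valence electrons; Ca²⁺ is the bare [Ar] core.
Pulling an electron out of a noble-gas core costs far more than removing a remaining valence electron, so Ca and Li sit at the high end of IE_3.
The numbers (kJ/mol): Li 11815, P 2914, Ca 4912.
Overall IE_3 order: P < Ca < Li.

Li > Ca > P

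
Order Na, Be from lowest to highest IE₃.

IE_3 is the cost of taking one more electron from the +2 cation: Na²⁺ is already 1 electron into the core; Be²⁺ is the bare [He] core.
All of these are removing an electron from a noble-gas core or deeper; the smaller core (lower principal quantum number) is held far more tightly, and within a period the higher nuclear charge binds the same core more tightly.
Tabulated IE_3 (kJ/mol): Na 6910, Be 14849.
So the third ionization energies run Na < Be.

Na < Be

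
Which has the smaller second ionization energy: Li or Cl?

Cl

IE_2 is the cost of taking one more electron from the +1 cation: Li⁺ is the bare [He] core; Cl⁺ still has 6 valence electrons.
Pulling an electron out of a noble-gas core costs far more than removing a remaining valence electron, so Li sits at the high end of IE_2.
Tabulated IE_2 (kJ/mol): Li 7298, Cl 2298.
Hence IE_2: Cl < Li.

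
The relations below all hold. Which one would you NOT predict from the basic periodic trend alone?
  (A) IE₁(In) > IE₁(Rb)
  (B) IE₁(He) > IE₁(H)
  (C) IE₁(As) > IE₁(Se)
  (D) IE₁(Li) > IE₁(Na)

The general trend: first ionisation energy increases across a period and decreases down a group.
(A) In (period 5, group 13) vs Rb (period 5, group 1): the stated order agrees with the simple trend.
(B) He (period 1, group 18) vs H (period 1, group 1): the stated order agrees with the simple trend.
(C) As (period 4, group 15) vs Se (period 4, group 16): the stated order contradicts the simple trend.
(D) Li (period 2, group 1) vs Na (period 3, group 1): the stated order agrees with the simple trend.
The exception is (C): Se (4p⁴) ionizes more easily than half-filled As (4p³).

(C)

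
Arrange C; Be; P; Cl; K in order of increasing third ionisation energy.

P < Cl < K < C < Be

The third ionization energy removes an electron from the +2 ion. For each element: C²⁺ still has 2 valence electrons; Be²⁺ is the bare [He] core; P²⁺ still has 3 valence electrons; Cl²⁺ still has 5 valence electrons; K²⁺ is already 1 electron into the core.
Usually core removal costs more than valence removal, but here the competition is close: a tightly held n=2 valence electron can cost more to remove than an n=3 core electron, so the actual values have to decide it.
Valence configurations: C²⁺ [He]2s², P²⁺ [Ne]3s²3p¹, Cl²⁺ [Ne]3s²3p³.
Tabulated IE_3 (kJ/mol): C 4620, Be 14849, P 2914, Cl 3822, K 4420.
Overall IE_3 order: P < Cl < K < C < Be.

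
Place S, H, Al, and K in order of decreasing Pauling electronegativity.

S, H, Al, K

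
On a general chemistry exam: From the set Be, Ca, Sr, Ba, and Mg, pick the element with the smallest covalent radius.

Be

Across a period the added protons contract the valence shell; down a group each new principal shell makes the atom larger.
All are in group 2, so atomic radius increases down the group.
The smallest covalent radius among these belongs to Be.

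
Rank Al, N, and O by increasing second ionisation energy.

Al < N < O

After 1 electron has been removed, what remains? Al⁺ still has 2 valence electrons; N⁺ still has 4 valence electrons; O⁺ still has 5 valence electrons.
All are still removing valence electrons, so compare the +1 ions as you would atoms: IE_2 generally rises across a period (higher Z_eff) and falls down a group (larger shell), subject to the usual subshell exceptions.
Valence configurations: Al⁺ [Ne]3s², N⁺ [He]2s²2p², O⁺ [He]2s²2p³.
The numbers (kJ/mol): Al 1817, N 2856, O 3388.
Putting it together, IE_2: Al < N < O.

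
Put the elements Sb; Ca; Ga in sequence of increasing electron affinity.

Ca is in period 4, group 2; Ga is in period 4, group 13; Sb is in period 5, group 15.
Atoms with high Z_eff and room in the valence shell (especially the halogens) have the most exothermic electron affinities.
These span different periods and groups, so the two trends combine.
Ga > Ca: Ga lies to the right of Ca in period 4, so the across-period effect alone puts Ga higher.
Sb > Ga: the two effects oppose for this pair; the across-period effect wins (103 vs 29 kJ/mol).
For reference (kJ/mol): Ca 2, Ga 29, Sb 103.
So from lowest to highest: Ca < Ga < Sb.

Ca < Ga < Sb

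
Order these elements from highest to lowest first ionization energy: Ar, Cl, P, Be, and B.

Ar > Cl > P > Be > B

Be is in period 2, group 2; B is in period 2, group 13; P is in period 3, group 15; Cl is in period 3, group 17; Ar is in period 3, group 18.
IE₁ increases left→right with effective nuclear charge and decreases top→bottom as the valence shell moves farther out.
These span different periods and groups, so the two trends combine.
Be > B: this pair runs against the simple trend — see the exception note.
P > Be: period and group pull opposite ways; the across-period shift dominates (1012 vs 900 kJ/mol).
Cl > P: Cl lies to the right of P in period 3, so the across-period effect alone puts Cl higher.
Ar > Cl: both are in period 3; the period trend gives Ar the larger value.
Note the exception: Be has a higher first ionization energy than B, contrary to the simple trend — removing B's lone 2p electron is easier than breaking Be's filled 2s².
For reference (kJ/mol): Be 900, B 801, P 1012, Cl 1251, Ar 1521.
So from highest to lowest: Ar > Cl > P > Be > B.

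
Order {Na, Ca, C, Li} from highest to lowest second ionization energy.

The second ionization energy removes an electron from the +1 ion. For each element: Na⁺ is the bare [Ne] core; Ca⁺ still has 1 valence electron; C⁺ still has 3 valence electrons; Li⁺ is the bare [He] core.
Pulling an electron out of a noble-gas core costs far more than removing a remaining valence electron, so Na and Li sit at the high end of IE_2.
Valence configurations: Ca⁺ [Ar]4s¹, C⁺ [He]2s²2p¹.
Approximate IE_2 values (kJ/mol): Na 4562, Ca 1145, C 2353, Li 7298.
So the second ionization energies run Ca < C < Na < Li.

Li > Na > C > Ca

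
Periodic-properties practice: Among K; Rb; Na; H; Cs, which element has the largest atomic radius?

Cs

H is in period 1, group 1; Na is in period 3, group 1; K is in period 4, group 1; Rb is in period 5, group 1; Cs is in period 6, group 1.
Atomic radius shrinks across a period as nuclear charge pulls the same shell inward, and grows down a group as new shells are added.
All are in group 1, so atomic radius increases down the group.
The largest atomic radius among these belongs to Cs.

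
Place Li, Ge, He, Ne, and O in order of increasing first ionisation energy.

Li, Ge, O, Ne, He

Across a period the outer electron is held more tightly (higher IE₁); down a group it sits in a higher shell, more shielded, and comes off more easily.
Here both period and group differ, so the two effects have to be weighed against each other.
Ge > Li: period and group pull opposite ways; the across-period shift dominates (762 vs 520 kJ/mol).
O > Ge: both effects reinforce here, so O is clearly the higher of the two.
Ne > O: both are in period 2; the period trend gives Ne the larger value.
He > Ne: they share group 18; the group trend gives He the larger value.
Approximate values (kJ/mol): He 2372, Li 520, O 1314, Ne 2081, Ge 762.
So from lowest to highest: Li < Ge < O < Ne < He.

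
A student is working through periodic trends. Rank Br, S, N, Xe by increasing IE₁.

Across a period the outer electron is held more tightly (higher IE₁); down a group it sits in a higher shell, more shielded, and comes off more easily.
These sit on a diagonal, where the across-period and down-group effects partly cancel.
Br > S: the two effects oppose for this pair; the across-period effect wins (1140 vs 1000 kJ/mol).
Xe > Br: period and group pull opposite ways; the across-period shift dominates (1170 vs 1140 kJ/mol).
N > Xe: the two effects oppose for this pair; the down-group effect wins (1402 vs 1170 kJ/mol).
Tabulated first ionization energy (kJ/mol): N 1402, S 1000, Br 1140, Xe 1170.
So from lowest to highest: S < Br < Xe < N.

S < Br < Xe < N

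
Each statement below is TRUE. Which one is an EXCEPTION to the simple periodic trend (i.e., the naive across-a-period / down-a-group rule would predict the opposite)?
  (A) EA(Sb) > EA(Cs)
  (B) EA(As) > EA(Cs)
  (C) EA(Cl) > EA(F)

The general trend: electron affinity increases across a period and decreases down a group.
(A) Sb (period 5, group 15) vs Cs (period 6, group 1): the stated order agrees with the simple trend.
(B) As (period 4, group 15) vs Cs (period 6, group 1): the stated order agrees with the simple trend.
(C) Cl (period 3, group 17) vs F (period 2, group 17): the stated order contradicts the simple trend.
The exception is (C): F's small 2p subshell makes the incoming electron feel strong e⁻–e⁻ repulsion, so Cl actually releases more energy on gaining an electron.

(C)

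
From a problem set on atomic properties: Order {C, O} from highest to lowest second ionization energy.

O > C

IE_2 is the cost of taking one more electron from the +1 cation: C⁺ still has 3 valence electrons; O⁺ still has 5 valence electrons.
All are still removing valence electrons, so compare the +1 ions as you would atoms: IE_2 generally rises across a period (higher Z_eff) and falls down a group (larger shell), subject to the usual subshell exceptions.
Valence configurations: C⁺ [He]2s²2p¹, O⁺ [He]2s²2p³.
Tabulated IE_2 (kJ/mol): C 2353, O 3388.
Hence IE_2: C < O.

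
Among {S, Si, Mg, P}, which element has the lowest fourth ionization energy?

Si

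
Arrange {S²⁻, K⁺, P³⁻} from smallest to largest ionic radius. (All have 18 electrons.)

All of these have 18 electrons, so size is governed by nuclear charge alone: the more protons, the stronger the pull on the same electron cloud, and the smaller the ion.
Nuclear charges: K⁺ (Z=19), S²⁻ (Z=16), P³⁻ (Z=15).
Smallest to largest: K⁺ < S²⁻ < P³⁻.

K⁺ < S²⁻ < P³⁻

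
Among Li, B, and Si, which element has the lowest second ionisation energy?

After 1 electron has been removed, what remains? Li⁺ is the bare [He] core; B⁺ still has 2 valence electrons; Si⁺ still has 3 valence electrons.
Pulling an electron out of a noble-gas core costs far more than removing a remaining valence electron, so Li sits at the high end of IE_2.
Valence configurations: B⁺ [He]2s², Si⁺ [Ne]3s²3p¹.
Tabulated IE_2 (kJ/mol): Li 7298, B 2427, Si 1577.
So the second ionization energies run Si < B < Li.

Si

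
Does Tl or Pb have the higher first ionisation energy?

Tl is in period 6, group 13; Pb is in period 6, group 14.
Removing the outermost electron gets harder across a period and easier down a group.
All lie in period 6, so first ionization energy increases left to right.
So Pb has the higher first ionisation energy (Pb > Tl).

Pb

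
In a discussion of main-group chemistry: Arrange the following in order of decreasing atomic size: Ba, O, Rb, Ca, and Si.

Rb > Ba > Ca > Si > O

O is in period 2, group 16; Si is in period 3, group 14; Ca is in period 4, group 2; Rb is in period 5, group 1; Ba is in period 6, group 2.
Radius decreases left→right (rising Z_eff, same n) and increases top→bottom (higher n).
Here both period and group differ, so the two effects have to be weighed against each other.
Si > O: relative to O, both the across-period and down-group shifts push Si's atomic radius up.
Ca > Si: relative to Si, both the across-period and down-group shifts push Ca's atomic radius up.
Ba > Ca: Ba sits below Ca in group 2, so the down-group effect alone puts Ba larger.
Rb > Ba: period and group pull opposite ways; the across-period shift dominates (210 vs 196 pm).
Tabulated atomic radius (pm): O 63, Si 116, Ca 171, Rb 210, Ba 196.
So from largest to smallest: Rb > Ba > Ca > Si > O.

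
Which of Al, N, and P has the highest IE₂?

N

The second ionization energy removes an electron from the +1 ion. For each element: Al⁺ still has 2 valence electrons; N⁺ still has 4 valence electrons; P⁺ still has 4 valence electrons.
All are still removing valence electrons, so compare the +1 ions as you would atoms: IE_2 generally rises across a period (higher Z_eff) and falls down a group (larger shell), subject to the usual subshell exceptions.
Valence configurations: Al⁺ [Ne]3s², N⁺ [He]2s²2p², P⁺ [Ne]3s²3p².
Tabulated IE_2 (kJ/mol): Al 1817, N 2856, P 1907.
So the second ionization energies run Al < P < N.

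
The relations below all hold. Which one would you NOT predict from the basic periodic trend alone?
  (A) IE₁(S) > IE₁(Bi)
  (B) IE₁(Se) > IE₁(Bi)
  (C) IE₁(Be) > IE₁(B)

(C)

The general trend: first ionization energy increases across a period and decreases down a group.
(A) S (period 3, group 16) vs Bi (period 6, group 15): the stated order agrees with the simple trend.
(B) Se (period 4, group 16) vs Bi (period 6, group 15): the stated order agrees with the simple trend.
(C) Be (period 2, group 2) vs B (period 2, group 13): the stated order contradicts the simple trend.
The exception is (C): removing B's lone 2p electron is easier than breaking Be's filled 2s².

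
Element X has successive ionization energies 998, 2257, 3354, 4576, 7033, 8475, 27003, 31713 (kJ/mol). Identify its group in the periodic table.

Group 16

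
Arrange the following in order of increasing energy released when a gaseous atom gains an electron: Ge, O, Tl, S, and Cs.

Adding an electron releases more energy for atoms nearer the top right (short of the noble gases).
Neither a single period nor a single group — weigh both effects.
Cs > Tl: this pair runs against the simple trend — see the exception note.
Ge > Cs: relative to Cs, both the across-period and down-group shifts push Ge's electron affinity up.
O > Ge: relative to Ge, both the across-period and down-group shifts push O's electron affinity up.
S > O: this pair runs against the simple trend — see the exception note.
Note the exception: Cs has a higher electron affinity than Tl, contrary to the simple trend — Tl's ns²np¹ configuration gives only a small electron affinity — the sparsely filled np subshell binds an added electron weakly.
Note the exception: S has a higher electron affinity than O, contrary to the simple trend — the compact 2p subshell of O repels the added electron more than S's larger 3p does.
Tabulated electron affinity (kJ/mol): O 141, S 200, Ge 119, Cs 46, Tl 19.
So from lowest to highest: Tl < Cs < Ge < O < S.

Tl < Cs < Ge < O < S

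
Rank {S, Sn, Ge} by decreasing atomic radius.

Sn > Ge > S

S is in period 3, group 16; Ge is in period 4, group 14; Sn is in period 5, group 14.
Atomic radius shrinks across a period as nuclear charge pulls the same shell inward, and grows down a group as new shells are added.
These span different periods and groups, so the two trends combine.
Ge > S: relative to S, both the across-period and down-group shifts push Ge's atomic radius up.
Sn > Ge: they share group 14; the group trend gives Sn the larger value.
Tabulated atomic radius (pm): S 103, Ge 121, Sn 140.
So from largest to smallest: Sn > Ge > S.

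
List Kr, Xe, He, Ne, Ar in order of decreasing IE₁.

First ionization energy rises across a period (greater Z_eff holds electrons more tightly) and falls down a group (valence electrons are farther from the nucleus).
All are in group 18, so first ionization energy increases up the group.
So from highest to lowest: He > Ne > Ar > Kr > Xe.

He, Ne, Ar, Kr, Xe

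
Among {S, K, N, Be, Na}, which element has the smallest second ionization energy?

Be

IE_2 is the cost of taking one more electron from the +1 cation: S⁺ still has 5 valence electrons; K⁺ is the bare [Ar] core; N⁺ still has 4 valence electrons; Be⁺ still has 1 valence electron; Na⁺ is the bare [Ne] core.
Core electrons are held far more tightly than valence electrons, so K and Na top the IE_2 order.
Valence configurations: S⁺ [Ne]3s²3p³, N⁺ [He]2s²2p², Be⁺ [He]2s¹.
The numbers (kJ/mol): S 2252, K 3052, N 2856, Be 1757, Na 4562.
Putting it together, IE_2: Be < S < N < K < Na.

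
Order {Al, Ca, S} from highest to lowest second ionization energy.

Consider each +1 ion: Al⁺ still has 2 valence electrons; Ca⁺ still has 1 valence electron; S⁺ still has 5 valence electrons.
All are still removing valence electrons, so compare the +1 ions as you would atoms: IE_2 generally rises across a period (higher Z_eff) and falls down a group (larger shell), subject to the usual subshell exceptions.
Valence configurations: Al⁺ [Ne]3s², Ca⁺ [Ar]4s¹, S⁺ [Ne]3s²3p³.
The numbers (kJ/mol): Al 1817, Ca 1145, S 2252.
So the second ionization energies run Ca < Al < S.

S, Al, Ca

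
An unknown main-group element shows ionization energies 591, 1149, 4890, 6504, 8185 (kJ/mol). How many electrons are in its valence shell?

Look for the largest jump between consecutive ionization energies: IE3/IE2 ≈ 4.3, far larger than any earlier ratio.
That jump marks the point where a core electron is being removed. So the atom has 2 valence electrons.

2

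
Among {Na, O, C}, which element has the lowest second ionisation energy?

IE_2 is the cost of taking one more electron from the +1 cation: Na⁺ is the bare [Ne] core; O⁺ still has 5 valence electrons; C⁺ still has 3 valence electrons.
Core electrons are held far more tightly than valence electrons, so Na tops the IE_2 order.
Valence configurations: O⁺ [He]2s²2p³, C⁺ [He]2s²2p¹.
Tabulated IE_2 (kJ/mol): Na 4562, O 3388, C 2353.
Overall IE_2 order: C < O < Na.

C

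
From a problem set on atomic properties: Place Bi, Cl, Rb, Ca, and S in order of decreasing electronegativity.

Cl > S > Bi > Ca > Rb

S is in period 3, group 16; Cl is in period 3, group 17; Ca is in period 4, group 2; Rb is in period 5, group 1; Bi is in period 6, group 15.
Electronegativity increases across a period and decreases down a group, tracking effective nuclear charge and atomic size.
Neither a single period nor a single group — weigh both effects.
Ca > Rb: relative to Rb, both the across-period and down-group shifts push Ca's electronegativity up.
Bi > Ca: the two effects oppose for this pair; the across-period effect wins (2.02 vs 1.00).
S > Bi: relative to Bi, both the across-period and down-group shifts push S's electronegativity up.
Cl > S: Cl lies to the right of S in period 3, so the across-period effect alone puts Cl higher.
For reference (Pauling): S 2.58, Cl 3.16, Ca 1.00, Rb 0.82, Bi 2.02.
So from highest to lowest: Cl > S > Bi > Ca > Rb.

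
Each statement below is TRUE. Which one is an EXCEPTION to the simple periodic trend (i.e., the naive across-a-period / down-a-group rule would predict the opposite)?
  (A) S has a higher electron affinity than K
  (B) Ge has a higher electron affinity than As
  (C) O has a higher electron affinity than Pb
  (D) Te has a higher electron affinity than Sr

(B)

The general trend: electron affinity increases across a period and decreases down a group.
(A) S (period 3, group 16) vs K (period 4, group 1): the stated order agrees with the simple trend.
(B) Ge (period 4, group 14) vs As (period 4, group 15): the stated order contradicts the simple trend.
(C) O (period 2, group 16) vs Pb (period 6, group 14): the stated order agrees with the simple trend.
(D) Te (period 5, group 16) vs Sr (period 5, group 2): the stated order agrees with the simple trend.
The exception is (B): adding an electron to As's half-filled 4p³ is unfavourable, so Ge (4p²) has the more exothermic EA.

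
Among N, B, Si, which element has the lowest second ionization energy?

Consider each +1 ion: N⁺ still has 4 valence electrons; B⁺ still has 2 valence electrons; Si⁺ still has 3 valence electrons.
All are still removing valence electrons, so compare the +1 ions as you would atoms: IE_2 generally rises across a period (higher Z_eff) and falls down a group (larger shell), subject to the usual subshell exceptions.
Valence configurations: N⁺ [He]2s²2p², B⁺ [He]2s², Si⁺ [Ne]3s²3p¹.
Approximate IE_2 values (kJ/mol): N 2856, B 2427, Si 1577.
Overall IE_2 order: Si < B < N.

Si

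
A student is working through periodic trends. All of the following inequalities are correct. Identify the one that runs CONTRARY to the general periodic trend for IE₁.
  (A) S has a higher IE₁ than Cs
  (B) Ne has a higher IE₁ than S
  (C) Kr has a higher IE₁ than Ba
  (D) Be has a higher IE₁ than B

(D)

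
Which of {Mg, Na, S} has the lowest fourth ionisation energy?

S

Consider each +3 ion: Mg³⁺ is already 1 electron into the core; Na³⁺ is already 2 electrons into the core; S³⁺ still has 3 valence electrons.
Breaking into a closed-shell core is much more expensive than removing a leftover valence electron — Na and Mg have the largest IE_4 here.
Approximate IE_4 values (kJ/mol): Mg 10543, Na 9543, S 4556.
Overall IE_4 order: S < Na < Mg.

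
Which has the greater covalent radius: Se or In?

Se is in period 4, group 16; In is in period 5, group 13.
Atomic radius shrinks across a period as nuclear charge pulls the same shell inward, and grows down a group as new shells are added.
Neither a single period nor a single group — weigh both effects.
In > Se: relative to Se, both the across-period and down-group shifts push In's atomic radius up.
Tabulated atomic radius (pm): Se 116, In 142.
So In has the greater covalent radius (In > Se).

In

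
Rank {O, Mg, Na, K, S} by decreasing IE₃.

Mg > Na > O > K > S

Consider each +2 ion: O²⁺ still has 4 valence electrons; Mg²⁺ is the bare [Ne] core; Na²⁺ is already 1 electron into the core; K²⁺ is already 1 electron into the core; S²⁺ still has 4 valence electrons.
Usually core removal costs more than valence removal, but here the competition is close: a tightly held n=2 valence electron can cost more to remove than an n=3 core electron, so the actual values have to decide it.
Valence configurations: O²⁺ [He]2s²2p², S²⁺ [Ne]3s²3p².
The numbers (kJ/mol): O 5300, Mg 7733, Na 6910, K 4420, S 3357.
Putting it together, IE_3: S < K < O < Na < Mg.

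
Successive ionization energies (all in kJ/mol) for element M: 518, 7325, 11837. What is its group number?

Group 1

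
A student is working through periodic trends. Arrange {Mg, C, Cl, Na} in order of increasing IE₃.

Cl < C < Na < Mg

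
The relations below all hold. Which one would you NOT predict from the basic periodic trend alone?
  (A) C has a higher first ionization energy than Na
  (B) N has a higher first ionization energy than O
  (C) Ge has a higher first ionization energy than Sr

The general trend: first ionization energy increases across a period and decreases down a group.
(A) C (period 2, group 14) vs Na (period 3, group 1): the stated order agrees with the simple trend.
(B) N (period 2, group 15) vs O (period 2, group 16): the stated order contradicts the simple trend.
(C) Ge (period 4, group 14) vs Sr (period 5, group 2): the stated order agrees with the simple trend.
The exception is (B): pairing an electron in O's 2p⁴ costs repulsion energy, so O ionizes more easily than half-filled N (2p³).

(B)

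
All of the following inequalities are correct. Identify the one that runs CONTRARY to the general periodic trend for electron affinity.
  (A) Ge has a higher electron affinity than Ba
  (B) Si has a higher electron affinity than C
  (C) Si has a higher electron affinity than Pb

The general trend: electron affinity increases across a period and decreases down a group.
(A) Ge (period 4, group 14) vs Ba (period 6, group 2): the stated order agrees with the simple trend.
(B) Si (period 3, group 14) vs C (period 2, group 14): the stated order contradicts the simple trend.
(C) Si (period 3, group 14) vs Pb (period 6, group 14): the stated order agrees with the simple trend.
The exception is (B): Si's larger, more diffuse 3p orbitals accept an added electron slightly more readily than C's compact 2p.

(B)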